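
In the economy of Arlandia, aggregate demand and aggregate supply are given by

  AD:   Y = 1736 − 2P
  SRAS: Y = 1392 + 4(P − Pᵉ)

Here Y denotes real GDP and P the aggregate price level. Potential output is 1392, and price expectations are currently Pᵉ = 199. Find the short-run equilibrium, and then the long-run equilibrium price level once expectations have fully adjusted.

Short run: with Pᵉ = 199, SRAS is Y = 596 + 4P. Setting AD = SRAS gives 1140 = 6P, so P = 190 and Y = 1736 − 2·190 = 1356.
Output 1356 is below potential 1392, so over time expected prices fall and SRAS shifts right until Y returns to 1392.
Long run: Y = 1392 on the AD curve gives 1392 = 1736 − 2P, so P = 172.

Short run: P = 190, Y = 1356. Long run: P = 172.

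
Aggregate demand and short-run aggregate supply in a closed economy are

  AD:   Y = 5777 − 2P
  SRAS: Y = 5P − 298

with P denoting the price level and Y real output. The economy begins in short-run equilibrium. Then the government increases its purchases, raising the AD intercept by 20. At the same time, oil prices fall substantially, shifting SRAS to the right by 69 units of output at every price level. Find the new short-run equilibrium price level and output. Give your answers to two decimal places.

After both shocks: AD is Y = 5797 − 2P and SRAS is Y = 5P − 229.
Setting them equal: 6026 = 7P, so P = 860.86.
Substituting into AD, Y = 4075.29.

P = 860.86, Y = 4075.29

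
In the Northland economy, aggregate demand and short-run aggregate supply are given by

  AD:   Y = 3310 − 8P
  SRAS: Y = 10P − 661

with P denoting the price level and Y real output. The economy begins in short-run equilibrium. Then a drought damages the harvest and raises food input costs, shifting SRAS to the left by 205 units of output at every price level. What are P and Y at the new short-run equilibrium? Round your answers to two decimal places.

This is a negative supply shock: SRAS shifts left.
New SRAS: Y = 10P − 866.
Set AD = SRAS: 3310 − 8P = 10P − 866, so 4176 = 18P and P = 232.00.
Substituting into AD, Y = 1454.00.

P = 232.00, Y = 1454.00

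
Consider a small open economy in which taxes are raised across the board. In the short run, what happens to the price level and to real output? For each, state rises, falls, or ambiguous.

This is a negative demand shock: AD shifts left.
Moving along the upward-sloping SRAS curve, P falls and Y falls.

Price level: falls; output: falls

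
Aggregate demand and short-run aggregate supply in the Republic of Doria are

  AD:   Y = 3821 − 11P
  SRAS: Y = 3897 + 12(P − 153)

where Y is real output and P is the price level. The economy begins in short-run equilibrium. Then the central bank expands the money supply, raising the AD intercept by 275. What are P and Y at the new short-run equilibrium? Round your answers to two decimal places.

This is a positive demand shock: AD shifts right.
New AD: Y = 4096 − 11P.
SRAS can be written Y = 2061 + 12P.
Set AD = SRAS: 4096 − 11P = 2061 + 12P, so 2035 = 23P and P = 88.48.
Substituting into AD, Y = 3122.74.

P = 88.48, Y = 3122.74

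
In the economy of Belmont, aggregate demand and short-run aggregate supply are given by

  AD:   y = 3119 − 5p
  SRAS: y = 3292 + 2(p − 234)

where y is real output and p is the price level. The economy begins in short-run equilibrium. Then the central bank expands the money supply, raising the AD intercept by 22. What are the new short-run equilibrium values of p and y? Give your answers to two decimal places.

p = 45.29, y = 2914.57

This is a positive demand shock: AD shifts right.
New AD: y = 3141 − 5p.
SRAS can be written y = 2824 + 2p.
Set AD = SRAS: 3141 − 5p = 2824 + 2p, so 317 = 7p and p = 45.29.
Substituting into AD, y = 2914.57.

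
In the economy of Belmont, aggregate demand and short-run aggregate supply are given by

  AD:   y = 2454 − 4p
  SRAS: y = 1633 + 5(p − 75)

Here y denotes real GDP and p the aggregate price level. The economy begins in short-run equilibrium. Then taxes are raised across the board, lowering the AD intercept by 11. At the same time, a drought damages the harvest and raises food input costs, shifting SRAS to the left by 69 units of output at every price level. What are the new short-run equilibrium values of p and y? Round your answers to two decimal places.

After both shocks: AD is y = 2443 − 4p and SRAS is y = 1189 + 5p.
Setting them equal: 1254 = 9p, so p = 139.33.
Substituting into AD, y = 1885.67.

p = 139.33, y = 1885.67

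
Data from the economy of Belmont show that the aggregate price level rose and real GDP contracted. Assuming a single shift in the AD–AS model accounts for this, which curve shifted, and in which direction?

P rose and Y fell. An AD shift moves P and Y in the same direction; an SRAS shift moves them in opposite directions.
Here P and Y moved in opposite directions, so the SRAS curve shifted.
Since Y fell, SRAS shifted left.

SRAS shifted left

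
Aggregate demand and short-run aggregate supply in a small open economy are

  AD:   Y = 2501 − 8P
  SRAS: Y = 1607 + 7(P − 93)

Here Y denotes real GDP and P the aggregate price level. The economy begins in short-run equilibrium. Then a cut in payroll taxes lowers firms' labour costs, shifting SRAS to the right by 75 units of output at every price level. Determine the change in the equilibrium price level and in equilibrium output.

ΔP = -5, ΔY = +40

This is a positive supply shock: SRAS shifts right.
New SRAS: Y = 1031 + 7P.
Set AD = SRAS: 2501 − 8P = 1031 + 7P, so 1470 = 15P and P = 98.
Y = 2501 − 8·98 = 1717.
Initially P = 103, Y = 1677, so ΔP = -5 and ΔY = +40.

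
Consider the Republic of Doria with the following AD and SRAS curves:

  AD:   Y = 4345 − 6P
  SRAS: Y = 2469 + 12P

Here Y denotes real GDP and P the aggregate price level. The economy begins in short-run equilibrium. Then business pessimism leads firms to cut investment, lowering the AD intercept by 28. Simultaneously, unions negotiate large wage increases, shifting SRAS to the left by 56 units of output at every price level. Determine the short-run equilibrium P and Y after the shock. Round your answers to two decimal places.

After both shocks: AD is Y = 4317 − 6P and SRAS is Y = 2413 + 12P.
Setting them equal: 1904 = 18P, so P = 105.78.
Substituting into AD, Y = 3682.33.

P = 105.78, Y = 3682.33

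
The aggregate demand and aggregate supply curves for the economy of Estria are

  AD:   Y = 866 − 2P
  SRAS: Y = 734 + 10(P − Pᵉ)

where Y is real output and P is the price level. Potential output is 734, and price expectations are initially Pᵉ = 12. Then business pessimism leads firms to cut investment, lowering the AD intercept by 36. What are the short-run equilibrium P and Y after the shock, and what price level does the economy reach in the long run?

AD shifts left: new AD is Y = 830 − 2P. With Pᵉ = 12, SRAS is Y = 614 + 10P.
Short run: 830 − 2P = 614 + 10P gives 216 = 12P, so P = 18 and Y = 830 − 2·18 = 794.
Y = 794 is above potential 734; expectations adjust and SRAS shifts left until Y = 734.
Long run: on the new AD curve, 734 = 830 − 2P gives P = 48.

Short run: P = 18, Y = 794. Long run: P = 48.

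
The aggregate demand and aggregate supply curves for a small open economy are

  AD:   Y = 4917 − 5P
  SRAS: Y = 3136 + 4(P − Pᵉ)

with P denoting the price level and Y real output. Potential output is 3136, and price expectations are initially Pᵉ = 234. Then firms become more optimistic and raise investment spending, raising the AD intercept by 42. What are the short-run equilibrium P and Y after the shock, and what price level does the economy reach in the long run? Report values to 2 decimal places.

AD shifts right: new AD is Y = 4959 − 5P. With Pᵉ = 234, SRAS is Y = 2200 + 4P.
Short run: 4959 − 5P = 2200 + 4P gives 2759 = 9P, so P = 306.56 and Y = 4959 − 5P = 3426.22.
Y = 3426.22 is above potential 3136; expectations adjust and SRAS shifts left until Y = 3136.
Long run: on the new AD curve, 3136 = 4959 − 5P gives P = 364.60.

Short run: P = 306.56, Y = 3426.22. Long run: P = 364.60.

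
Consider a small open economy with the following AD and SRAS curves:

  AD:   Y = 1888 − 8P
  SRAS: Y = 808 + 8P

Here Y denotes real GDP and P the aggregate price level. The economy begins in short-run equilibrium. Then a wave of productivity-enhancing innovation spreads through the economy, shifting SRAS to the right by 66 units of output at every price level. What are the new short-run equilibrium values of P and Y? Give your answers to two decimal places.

This is a positive supply shock: SRAS shifts right.
New SRAS: Y = 874 + 8P.
Set AD = SRAS: 1888 − 8P = 874 + 8P, so 1014 = 16P and P = 63.38.
Substituting into AD, Y = 1381.00.

P = 63.38, Y = 1381.00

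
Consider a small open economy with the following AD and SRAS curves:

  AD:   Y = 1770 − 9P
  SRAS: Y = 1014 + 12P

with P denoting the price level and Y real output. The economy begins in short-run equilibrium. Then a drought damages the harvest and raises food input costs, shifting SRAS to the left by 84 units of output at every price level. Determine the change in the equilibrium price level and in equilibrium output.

ΔP = +4, ΔY = -36

This is a negative supply shock: SRAS shifts left.
New SRAS: Y = 930 + 12P.
Set AD = SRAS: 1770 − 9P = 930 + 12P, so 840 = 21P and P = 40.
Y = 1770 − 9·40 = 1410.
Initially P = 36, Y = 1446, so ΔP = +4 and ΔY = -36.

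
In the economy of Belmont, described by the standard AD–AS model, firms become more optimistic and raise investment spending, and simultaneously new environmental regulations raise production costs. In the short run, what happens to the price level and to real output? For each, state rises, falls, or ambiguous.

The first event is a positive demand shock: AD shifts right, which by itself pushes P up and Y up.
The second is an adverse supply shock: SRAS shifts left, which by itself pushes P up and Y down.
Both shocks push P up, so P rises. The two shocks push Y in opposite directions, so the effect on Y is ambiguous.

Price level: rises; output: ambiguous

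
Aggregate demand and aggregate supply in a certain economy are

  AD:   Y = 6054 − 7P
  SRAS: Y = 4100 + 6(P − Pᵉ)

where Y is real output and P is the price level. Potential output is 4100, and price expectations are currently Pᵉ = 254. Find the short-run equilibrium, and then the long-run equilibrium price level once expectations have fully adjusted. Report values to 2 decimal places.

Short run: with Pᵉ = 254, SRAS is Y = 2576 + 6P. Setting AD = SRAS gives 3478 = 13P, so P = 267.54 and Y = 6054 − 7P = 4181.23.
Output 4181.23 is above potential 4100, so over time expected prices rise and SRAS shifts left until Y returns to 4100.
Long run: Y = 4100 on the AD curve gives 4100 = 6054 − 7P, so P = 279.14.

Short run: P = 267.54, Y = 4181.23. Long run: P = 279.14.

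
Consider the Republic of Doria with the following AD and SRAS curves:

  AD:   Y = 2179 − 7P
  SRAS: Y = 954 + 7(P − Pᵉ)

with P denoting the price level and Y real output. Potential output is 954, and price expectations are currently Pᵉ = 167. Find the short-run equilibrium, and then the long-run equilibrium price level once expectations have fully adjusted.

Short run: P = 171, Y = 982. Long run: P = 175.

Short run: with Pᵉ = 167, SRAS is Y = 7P − 215. Setting AD = SRAS gives 2394 = 14P, so P = 171 and Y = 2179 − 7·171 = 982.
Output 982 is above potential 954, so over time expected prices rise and SRAS shifts left until Y returns to 954.
Long run: Y = 954 on the AD curve gives 954 = 2179 − 7P, so P = 175.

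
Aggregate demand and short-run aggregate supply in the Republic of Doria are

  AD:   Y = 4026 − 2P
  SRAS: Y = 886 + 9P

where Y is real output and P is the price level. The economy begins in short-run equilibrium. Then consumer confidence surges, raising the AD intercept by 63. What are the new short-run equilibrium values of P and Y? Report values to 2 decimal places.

P = 291.18, Y = 3506.64

This is a positive demand shock: AD shifts right.
New AD: Y = 4089 − 2P.
Set AD = SRAS: 4089 − 2P = 886 + 9P, so 3203 = 11P and P = 291.18.
Substituting into AD, Y = 3506.64.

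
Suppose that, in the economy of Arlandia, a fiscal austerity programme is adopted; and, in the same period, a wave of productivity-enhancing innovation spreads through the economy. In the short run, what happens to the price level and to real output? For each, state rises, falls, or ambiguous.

The first event is a negative demand shock: AD shifts left, which by itself pushes P down and Y down.
The second is a favourable supply shock: SRAS shifts right, which by itself pushes P down and Y up.
Both shocks push P down, so P falls. The two shocks push Y in opposite directions, so the effect on Y is ambiguous.

Price level: falls; output: ambiguous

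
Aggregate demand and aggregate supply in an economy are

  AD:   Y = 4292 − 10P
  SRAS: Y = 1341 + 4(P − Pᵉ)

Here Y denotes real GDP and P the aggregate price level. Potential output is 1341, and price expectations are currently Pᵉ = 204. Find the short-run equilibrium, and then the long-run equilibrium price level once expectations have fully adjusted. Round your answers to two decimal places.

Short run: P = 269.07, Y = 1601.29. Long run: P = 295.10.

Short run: with Pᵉ = 204, SRAS is Y = 525 + 4P. Setting AD = SRAS gives 3767 = 14P, so P = 269.07 and Y = 4292 − 10P = 1601.29.
Output 1601.29 is above potential 1341, so over time expected prices rise and SRAS shifts left until Y returns to 1341.
Long run: Y = 1341 on the AD curve gives 1341 = 4292 − 10P, so P = 295.10.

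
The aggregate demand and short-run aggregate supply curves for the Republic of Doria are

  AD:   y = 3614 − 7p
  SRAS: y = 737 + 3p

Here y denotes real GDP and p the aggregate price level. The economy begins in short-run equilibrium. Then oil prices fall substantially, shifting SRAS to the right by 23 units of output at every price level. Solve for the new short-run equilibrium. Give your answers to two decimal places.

This is a positive supply shock: SRAS shifts right.
New SRAS: y = 760 + 3p.
Set AD = SRAS: 3614 − 7p = 760 + 3p, so 2854 = 10p and p = 285.40.
Substituting into AD, y = 1616.20.

p = 285.40, y = 1616.20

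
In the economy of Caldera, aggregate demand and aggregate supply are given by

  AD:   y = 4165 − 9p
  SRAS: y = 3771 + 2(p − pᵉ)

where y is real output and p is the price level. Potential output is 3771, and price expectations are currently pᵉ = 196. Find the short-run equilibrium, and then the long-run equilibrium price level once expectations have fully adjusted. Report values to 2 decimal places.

Short run: with pᵉ = 196, SRAS is y = 3379 + 2p. Setting AD = SRAS gives 786 = 11p, so p = 71.45 and y = 4165 − 9p = 3521.91.
Output 3521.91 is below potential 3771, so over time expected prices fall and SRAS shifts right until y returns to 3771.
Long run: y = 3771 on the AD curve gives 3771 = 4165 − 9p, so p = 43.78.

Short run: p = 71.45, y = 3521.91. Long run: p = 43.78.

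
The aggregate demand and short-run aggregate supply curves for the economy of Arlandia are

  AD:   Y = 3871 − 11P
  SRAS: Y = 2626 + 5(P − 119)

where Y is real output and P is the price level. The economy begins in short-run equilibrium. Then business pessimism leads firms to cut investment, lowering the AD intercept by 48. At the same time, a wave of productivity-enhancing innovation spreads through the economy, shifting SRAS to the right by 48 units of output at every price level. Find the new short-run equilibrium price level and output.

After both shocks: AD is Y = 3823 − 11P and SRAS is Y = 2079 + 5P.
Setting them equal: 1744 = 16P, so P = 109.
Y = 3823 − 11·109 = 2624.

P = 109, Y = 2624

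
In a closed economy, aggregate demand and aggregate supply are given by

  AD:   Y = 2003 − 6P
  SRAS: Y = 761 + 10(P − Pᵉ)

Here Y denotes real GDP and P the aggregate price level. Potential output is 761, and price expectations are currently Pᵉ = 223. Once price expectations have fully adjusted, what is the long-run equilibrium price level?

Long-run P = 207

Short run: with Pᵉ = 223, SRAS is Y = 10P − 1469. Setting AD = SRAS gives 3472 = 16P, so P = 217 and Y = 2003 − 6·217 = 701.
Output 701 is below potential 761, so over time expected prices fall and SRAS shifts right until Y returns to 761.
Long run: Y = 761 on the AD curve gives 761 = 2003 − 6P, so P = 207.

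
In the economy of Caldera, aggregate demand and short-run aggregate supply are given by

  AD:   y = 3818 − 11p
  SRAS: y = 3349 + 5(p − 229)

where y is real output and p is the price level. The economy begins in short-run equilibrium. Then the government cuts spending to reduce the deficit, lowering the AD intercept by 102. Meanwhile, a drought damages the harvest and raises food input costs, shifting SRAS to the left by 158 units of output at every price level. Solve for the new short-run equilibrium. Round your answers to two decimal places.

After both shocks: AD is y = 3716 − 11p and SRAS is y = 2046 + 5p.
Setting them equal: 1670 = 16p, so p = 104.38.
Substituting into AD, y = 2567.88.

p = 104.38, y = 2567.88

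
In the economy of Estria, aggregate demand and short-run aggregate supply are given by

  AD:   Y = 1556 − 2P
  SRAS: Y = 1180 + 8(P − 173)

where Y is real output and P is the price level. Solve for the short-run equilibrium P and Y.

P = 176, Y = 1204

Write SRAS as Y = 1180 + 8P − 1384 = 8P − 204.
Set AD = SRAS: 1556 − 2P = 8P − 204, so 1760 = 10P and P = 176.
Then Y = 1556 − 2·176 = 1204.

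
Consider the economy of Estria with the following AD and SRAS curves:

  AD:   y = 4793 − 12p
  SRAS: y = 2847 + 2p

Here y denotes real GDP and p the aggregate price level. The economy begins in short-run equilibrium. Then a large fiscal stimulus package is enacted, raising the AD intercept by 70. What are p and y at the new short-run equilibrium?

This is a positive demand shock: AD shifts right.
New AD: y = 4863 − 12p.
Set AD = SRAS: 4863 − 12p = 2847 + 2p, so 2016 = 14p and p = 144.
y = 4863 − 12·144 = 3135.

p = 144, y = 3135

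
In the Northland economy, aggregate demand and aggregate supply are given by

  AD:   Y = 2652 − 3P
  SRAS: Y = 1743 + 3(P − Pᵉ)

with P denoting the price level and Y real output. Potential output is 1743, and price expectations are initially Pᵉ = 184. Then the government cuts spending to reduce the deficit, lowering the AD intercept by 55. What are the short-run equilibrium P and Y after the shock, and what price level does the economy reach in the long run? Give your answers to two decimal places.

Short run: P = 234.33, Y = 1894.00. Long run: P = 284.67.

AD shifts left: new AD is Y = 2597 − 3P. With Pᵉ = 184, SRAS is Y = 1191 + 3P.
Short run: 2597 − 3P = 1191 + 3P gives 1406 = 6P, so P = 234.33 and Y = 2597 − 3P = 1894.00.
Y = 1894.00 is above potential 1743; expectations adjust and SRAS shifts left until Y = 1743.
Long run: on the new AD curve, 1743 = 2597 − 3P gives P = 284.67.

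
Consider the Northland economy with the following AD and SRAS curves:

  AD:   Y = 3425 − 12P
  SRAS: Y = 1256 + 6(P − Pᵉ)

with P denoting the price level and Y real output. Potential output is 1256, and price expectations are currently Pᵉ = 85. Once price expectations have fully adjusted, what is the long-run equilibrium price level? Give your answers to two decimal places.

Long-run P = 180.75

Short run: with Pᵉ = 85, SRAS is Y = 746 + 6P. Setting AD = SRAS gives 2679 = 18P, so P = 148.83 and Y = 3425 − 12P = 1639.00.
Output 1639.00 is above potential 1256, so over time expected prices rise and SRAS shifts left until Y returns to 1256.
Long run: Y = 1256 on the AD curve gives 1256 = 3425 − 12P, so P = 180.75.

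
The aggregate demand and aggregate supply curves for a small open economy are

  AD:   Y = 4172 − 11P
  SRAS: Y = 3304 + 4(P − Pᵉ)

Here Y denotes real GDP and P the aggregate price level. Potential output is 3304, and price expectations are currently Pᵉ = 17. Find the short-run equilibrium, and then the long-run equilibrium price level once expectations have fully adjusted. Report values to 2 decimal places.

Short run: P = 62.40, Y = 3485.60. Long run: P = 78.91.

Short run: with Pᵉ = 17, SRAS is Y = 3236 + 4P. Setting AD = SRAS gives 936 = 15P, so P = 62.40 and Y = 4172 − 11P = 3485.60.
Output 3485.60 is above potential 3304, so over time expected prices rise and SRAS shifts left until Y returns to 3304.
Long run: Y = 3304 on the AD curve gives 3304 = 4172 − 11P, so P = 78.91.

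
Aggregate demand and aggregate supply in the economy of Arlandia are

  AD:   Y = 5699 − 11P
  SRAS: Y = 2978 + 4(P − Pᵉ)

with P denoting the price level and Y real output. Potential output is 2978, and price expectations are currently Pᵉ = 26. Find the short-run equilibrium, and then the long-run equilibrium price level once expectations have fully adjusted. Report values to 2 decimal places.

Short run: P = 188.33, Y = 3627.33. Long run: P = 247.36.

Short run: with Pᵉ = 26, SRAS is Y = 2874 + 4P. Setting AD = SRAS gives 2825 = 15P, so P = 188.33 and Y = 5699 − 11P = 3627.33.
Output 3627.33 is above potential 2978, so over time expected prices rise and SRAS shifts left until Y returns to 2978.
Long run: Y = 2978 on the AD curve gives 2978 = 5699 − 11P, so P = 247.36.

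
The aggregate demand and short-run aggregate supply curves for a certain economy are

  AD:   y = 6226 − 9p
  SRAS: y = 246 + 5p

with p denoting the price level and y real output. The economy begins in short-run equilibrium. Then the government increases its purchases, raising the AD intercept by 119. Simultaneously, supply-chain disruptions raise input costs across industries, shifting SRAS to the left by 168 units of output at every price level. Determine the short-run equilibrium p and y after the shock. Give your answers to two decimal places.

After both shocks: AD is y = 6345 − 9p and SRAS is y = 78 + 5p.
Setting them equal: 6267 = 14p, so p = 447.64.
Substituting into AD, y = 2316.21.

p = 447.64, y = 2316.21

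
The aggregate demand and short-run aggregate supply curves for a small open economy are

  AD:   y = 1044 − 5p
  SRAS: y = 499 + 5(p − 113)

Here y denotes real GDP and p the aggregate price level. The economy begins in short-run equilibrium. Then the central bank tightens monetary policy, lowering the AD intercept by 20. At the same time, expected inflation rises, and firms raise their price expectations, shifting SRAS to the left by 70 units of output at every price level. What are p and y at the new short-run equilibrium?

After both shocks: AD is y = 1024 − 5p and SRAS is y = 5p − 136.
Setting them equal: 1160 = 10p, so p = 116.
y = 1024 − 5·116 = 444.

p = 116, y = 444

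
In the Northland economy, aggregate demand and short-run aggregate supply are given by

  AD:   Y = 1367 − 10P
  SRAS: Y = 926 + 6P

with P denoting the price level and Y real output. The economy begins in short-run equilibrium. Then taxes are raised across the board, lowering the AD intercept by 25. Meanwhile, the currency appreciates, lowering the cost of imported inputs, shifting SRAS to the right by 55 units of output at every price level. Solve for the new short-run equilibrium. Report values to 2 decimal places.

P = 22.56, Y = 1116.38

After both shocks: AD is Y = 1342 − 10P and SRAS is Y = 981 + 6P.
Setting them equal: 361 = 16P, so P = 22.56.
Substituting into AD, Y = 1116.38.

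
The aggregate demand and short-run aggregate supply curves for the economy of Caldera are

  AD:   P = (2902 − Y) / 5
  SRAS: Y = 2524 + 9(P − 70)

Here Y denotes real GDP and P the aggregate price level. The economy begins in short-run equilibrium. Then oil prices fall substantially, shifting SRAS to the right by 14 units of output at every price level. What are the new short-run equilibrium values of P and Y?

This is a positive supply shock: SRAS shifts right.
New SRAS: Y = 1908 + 9P.
Set AD = SRAS: 2902 − 5P = 1908 + 9P, so 994 = 14P and P = 71.
Y = 2902 − 5·71 = 2547.

P = 71, Y = 2547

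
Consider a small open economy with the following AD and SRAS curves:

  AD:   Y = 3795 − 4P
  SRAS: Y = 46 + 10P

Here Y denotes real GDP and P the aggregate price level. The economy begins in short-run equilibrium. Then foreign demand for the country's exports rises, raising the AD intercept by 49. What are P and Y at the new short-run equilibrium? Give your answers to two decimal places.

This is a positive demand shock: AD shifts right.
New AD: Y = 3844 − 4P.
Set AD = SRAS: 3844 − 4P = 46 + 10P, so 3798 = 14P and P = 271.29.
Substituting into AD, Y = 2758.86.

P = 271.29, Y = 2758.86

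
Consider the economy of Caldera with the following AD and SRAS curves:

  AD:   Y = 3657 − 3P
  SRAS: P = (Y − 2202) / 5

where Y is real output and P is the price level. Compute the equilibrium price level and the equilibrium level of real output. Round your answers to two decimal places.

P = 181.88, Y = 3111.38

Rearrange SRAS to Y = 2202 + 5P.
Set AD = SRAS: 3657 − 3P = 2202 + 5P, so 1455 = 8P and P = 181.88.
Substituting into AD, Y = 3657 − 3P = 3111.38.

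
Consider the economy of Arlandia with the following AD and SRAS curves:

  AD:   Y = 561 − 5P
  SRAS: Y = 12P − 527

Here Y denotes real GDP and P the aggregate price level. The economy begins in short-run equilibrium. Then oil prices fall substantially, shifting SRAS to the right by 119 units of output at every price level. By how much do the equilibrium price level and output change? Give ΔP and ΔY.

ΔP = -7, ΔY = +35

This is a positive supply shock: SRAS shifts right.
New SRAS: Y = 12P − 408.
Set AD = SRAS: 561 − 5P = 12P − 408, so 969 = 17P and P = 57.
Y = 561 − 5·57 = 276.
Initially P = 64, Y = 241, so ΔP = -7 and ΔY = +35.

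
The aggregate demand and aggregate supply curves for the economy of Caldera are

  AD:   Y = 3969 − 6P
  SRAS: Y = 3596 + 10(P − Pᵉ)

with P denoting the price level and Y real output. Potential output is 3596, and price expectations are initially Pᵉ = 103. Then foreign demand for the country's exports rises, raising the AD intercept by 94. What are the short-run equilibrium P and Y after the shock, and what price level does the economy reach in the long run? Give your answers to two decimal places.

AD shifts right: new AD is Y = 4063 − 6P. With Pᵉ = 103, SRAS is Y = 2566 + 10P.
Short run: 4063 − 6P = 2566 + 10P gives 1497 = 16P, so P = 93.56 and Y = 4063 − 6P = 3501.63.
Y = 3501.63 is below potential 3596; expectations adjust and SRAS shifts right until Y = 3596.
Long run: on the new AD curve, 3596 = 4063 − 6P gives P = 77.83.

Short run: P = 93.56, Y = 3501.63. Long run: P = 77.83.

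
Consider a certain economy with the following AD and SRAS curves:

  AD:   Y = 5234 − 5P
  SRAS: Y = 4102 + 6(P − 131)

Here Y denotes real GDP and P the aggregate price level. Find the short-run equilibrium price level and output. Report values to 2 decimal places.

Write SRAS as Y = 4102 + 6P − 786 = 3316 + 6P.
Set AD = SRAS: 5234 − 5P = 3316 + 6P, so 1918 = 11P and P = 174.36.
Substituting into AD, Y = 5234 − 5P = 4362.18.

P = 174.36, Y = 4362.18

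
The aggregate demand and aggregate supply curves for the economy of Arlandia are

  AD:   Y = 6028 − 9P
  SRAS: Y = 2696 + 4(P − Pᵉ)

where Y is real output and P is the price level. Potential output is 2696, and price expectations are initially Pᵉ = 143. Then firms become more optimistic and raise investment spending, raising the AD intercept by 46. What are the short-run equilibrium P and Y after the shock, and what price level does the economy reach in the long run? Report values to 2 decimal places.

AD shifts right: new AD is Y = 6074 − 9P. With Pᵉ = 143, SRAS is Y = 2124 + 4P.
Short run: 6074 − 9P = 2124 + 4P gives 3950 = 13P, so P = 303.85 and Y = 6074 − 9P = 3339.38.
Y = 3339.38 is above potential 2696; expectations adjust and SRAS shifts left until Y = 2696.
Long run: on the new AD curve, 2696 = 6074 − 9P gives P = 375.33.

Short run: P = 303.85, Y = 3339.38. Long run: P = 375.33.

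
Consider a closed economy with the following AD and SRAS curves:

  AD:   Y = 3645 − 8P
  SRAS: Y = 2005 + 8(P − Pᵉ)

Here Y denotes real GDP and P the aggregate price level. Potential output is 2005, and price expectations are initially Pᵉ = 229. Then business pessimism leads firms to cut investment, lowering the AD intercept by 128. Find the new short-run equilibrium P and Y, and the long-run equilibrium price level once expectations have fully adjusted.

Short run: P = 209, Y = 1845. Long run: P = 189.

AD shifts left: new AD is Y = 3517 − 8P. With Pᵉ = 229, SRAS is Y = 173 + 8P.
Short run: 3517 − 8P = 173 + 8P gives 3344 = 16P, so P = 209 and Y = 3517 − 8·209 = 1845.
Y = 1845 is below potential 2005; expectations adjust and SRAS shifts right until Y = 2005.
Long run: on the new AD curve, 2005 = 3517 − 8P gives P = 189.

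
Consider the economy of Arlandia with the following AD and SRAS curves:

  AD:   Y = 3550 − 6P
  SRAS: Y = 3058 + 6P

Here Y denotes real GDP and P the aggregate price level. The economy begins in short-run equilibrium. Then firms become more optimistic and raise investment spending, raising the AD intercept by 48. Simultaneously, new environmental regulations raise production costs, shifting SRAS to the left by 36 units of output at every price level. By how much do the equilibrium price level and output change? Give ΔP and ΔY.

ΔP = +7, ΔY = +6

After both shocks: AD is Y = 3598 − 6P and SRAS is Y = 3022 + 6P.
Setting them equal: 576 = 12P, so P = 48.
Y = 3598 − 6·48 = 3310.
Initially P = 41, Y = 3304, so ΔP = +7 and ΔY = +6.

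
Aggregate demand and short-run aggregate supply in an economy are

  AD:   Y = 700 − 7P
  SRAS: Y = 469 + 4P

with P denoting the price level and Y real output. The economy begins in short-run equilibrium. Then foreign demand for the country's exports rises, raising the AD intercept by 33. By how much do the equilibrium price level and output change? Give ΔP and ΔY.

This is a positive demand shock: AD shifts right.
New AD: Y = 733 − 7P.
Set AD = SRAS: 733 − 7P = 469 + 4P, so 264 = 11P and P = 24.
Y = 733 − 7·24 = 565.
Initially P = 21, Y = 553, so ΔP = +3 and ΔY = +12.

ΔP = +3, ΔY = +12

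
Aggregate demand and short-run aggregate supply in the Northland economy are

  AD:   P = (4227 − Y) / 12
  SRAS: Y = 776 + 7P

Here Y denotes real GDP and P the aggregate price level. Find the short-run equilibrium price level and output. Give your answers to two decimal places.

P = 181.63, Y = 2047.42

Rearrange AD to Y = 4227 − 12P.
Set AD = SRAS: 4227 − 12P = 776 + 7P, so 3451 = 19P and P = 181.63.
Substituting into AD, Y = 4227 − 12P = 2047.42.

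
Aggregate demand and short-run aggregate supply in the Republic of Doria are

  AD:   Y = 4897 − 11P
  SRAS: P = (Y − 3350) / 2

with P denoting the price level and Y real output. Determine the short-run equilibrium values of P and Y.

Rearrange SRAS to Y = 3350 + 2P.
Set AD = SRAS: 4897 − 11P = 3350 + 2P, so 1547 = 13P and P = 119.
Then Y = 4897 − 11·119 = 3588.

P = 119, Y = 3588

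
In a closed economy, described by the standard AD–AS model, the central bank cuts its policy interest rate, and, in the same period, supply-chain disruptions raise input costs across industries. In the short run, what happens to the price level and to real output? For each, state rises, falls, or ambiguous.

Price level: rises; output: ambiguous

The first event is a positive demand shock: AD shifts right, which by itself pushes P up and Y up.
The second is an adverse supply shock: SRAS shifts left, which by itself pushes P up and Y down.
Both shocks push P up, so P rises. The two shocks push Y in opposite directions, so the effect on Y is ambiguous.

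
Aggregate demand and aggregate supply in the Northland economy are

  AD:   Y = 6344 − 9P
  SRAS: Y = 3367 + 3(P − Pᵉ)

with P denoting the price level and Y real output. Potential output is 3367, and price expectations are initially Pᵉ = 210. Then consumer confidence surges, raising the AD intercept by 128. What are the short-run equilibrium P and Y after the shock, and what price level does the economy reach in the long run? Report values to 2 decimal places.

Short run: P = 311.25, Y = 3670.75. Long run: P = 345.00.

AD shifts right: new AD is Y = 6472 − 9P. With Pᵉ = 210, SRAS is Y = 2737 + 3P.
Short run: 6472 − 9P = 2737 + 3P gives 3735 = 12P, so P = 311.25 and Y = 6472 − 9P = 3670.75.
Y = 3670.75 is above potential 3367; expectations adjust and SRAS shifts left until Y = 3367.
Long run: on the new AD curve, 3367 = 6472 − 9P gives P = 345.00.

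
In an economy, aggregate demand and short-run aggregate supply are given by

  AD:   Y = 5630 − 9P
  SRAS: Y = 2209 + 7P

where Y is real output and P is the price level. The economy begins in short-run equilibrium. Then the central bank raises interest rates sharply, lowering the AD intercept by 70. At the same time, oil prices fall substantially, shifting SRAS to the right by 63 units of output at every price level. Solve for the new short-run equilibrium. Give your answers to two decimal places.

P = 205.50, Y = 3710.50

After both shocks: AD is Y = 5560 − 9P and SRAS is Y = 2272 + 7P.
Setting them equal: 3288 = 16P, so P = 205.50.
Substituting into AD, Y = 3710.50.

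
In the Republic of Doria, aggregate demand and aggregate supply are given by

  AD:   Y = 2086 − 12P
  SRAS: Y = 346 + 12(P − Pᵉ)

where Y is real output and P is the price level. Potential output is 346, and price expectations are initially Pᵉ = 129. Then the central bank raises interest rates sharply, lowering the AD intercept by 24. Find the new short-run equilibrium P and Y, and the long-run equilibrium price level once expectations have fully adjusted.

Short run: P = 136, Y = 430. Long run: P = 143.

AD shifts left: new AD is Y = 2062 − 12P. With Pᵉ = 129, SRAS is Y = 12P − 1202.
Short run: 2062 − 12P = 12P − 1202 gives 3264 = 24P, so P = 136 and Y = 2062 − 12·136 = 430.
Y = 430 is above potential 346; expectations adjust and SRAS shifts left until Y = 346.
Long run: on the new AD curve, 346 = 2062 − 12P gives P = 143.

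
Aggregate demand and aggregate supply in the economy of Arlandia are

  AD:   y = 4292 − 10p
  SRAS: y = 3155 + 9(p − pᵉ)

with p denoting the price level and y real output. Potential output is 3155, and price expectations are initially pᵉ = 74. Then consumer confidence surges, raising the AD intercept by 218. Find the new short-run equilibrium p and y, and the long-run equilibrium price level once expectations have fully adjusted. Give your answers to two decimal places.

AD shifts right: new AD is y = 4510 − 10p. With pᵉ = 74, SRAS is y = 2489 + 9p.
Short run: 4510 − 10p = 2489 + 9p gives 2021 = 19p, so p = 106.37 and y = 4510 − 10p = 3446.32.
y = 3446.32 is above potential 3155; expectations adjust and SRAS shifts left until y = 3155.
Long run: on the new AD curve, 3155 = 4510 − 10p gives p = 135.50.

Short run: p = 106.37, y = 3446.32. Long run: p = 135.50.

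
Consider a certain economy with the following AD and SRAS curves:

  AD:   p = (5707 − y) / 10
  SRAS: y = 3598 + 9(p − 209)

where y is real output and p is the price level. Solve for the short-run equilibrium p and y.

p = 210, y = 3607

Write SRAS as y = 3598 + 9p − 1881 = 1717 + 9p.
Rearrange AD to y = 5707 − 10p.
Set AD = SRAS: 5707 − 10p = 1717 + 9p, so 3990 = 19p and p = 210.
Then y = 5707 − 10·210 = 3607.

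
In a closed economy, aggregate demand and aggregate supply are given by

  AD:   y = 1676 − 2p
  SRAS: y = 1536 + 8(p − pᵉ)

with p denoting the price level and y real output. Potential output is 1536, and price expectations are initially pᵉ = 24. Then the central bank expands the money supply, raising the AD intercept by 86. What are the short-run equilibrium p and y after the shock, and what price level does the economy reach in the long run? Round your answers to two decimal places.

AD shifts right: new AD is y = 1762 − 2p. With pᵉ = 24, SRAS is y = 1344 + 8p.
Short run: 1762 − 2p = 1344 + 8p gives 418 = 10p, so p = 41.80 and y = 1762 − 2p = 1678.40.
y = 1678.40 is above potential 1536; expectations adjust and SRAS shifts left until y = 1536.
Long run: on the new AD curve, 1536 = 1762 − 2p gives p = 113.00.

Short run: p = 41.80, y = 1678.40. Long run: p = 113.00.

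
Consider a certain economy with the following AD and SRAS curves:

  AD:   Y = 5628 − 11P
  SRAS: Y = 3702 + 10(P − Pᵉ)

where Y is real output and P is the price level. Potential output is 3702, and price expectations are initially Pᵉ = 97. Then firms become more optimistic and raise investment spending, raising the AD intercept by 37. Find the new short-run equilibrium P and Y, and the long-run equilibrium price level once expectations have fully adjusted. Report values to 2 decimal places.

Short run: P = 139.67, Y = 4128.67. Long run: P = 178.45.

AD shifts right: new AD is Y = 5665 − 11P. With Pᵉ = 97, SRAS is Y = 2732 + 10P.
Short run: 5665 − 11P = 2732 + 10P gives 2933 = 21P, so P = 139.67 and Y = 5665 − 11P = 4128.67.
Y = 4128.67 is above potential 3702; expectations adjust and SRAS shifts left until Y = 3702.
Long run: on the new AD curve, 3702 = 5665 − 11P gives P = 178.45.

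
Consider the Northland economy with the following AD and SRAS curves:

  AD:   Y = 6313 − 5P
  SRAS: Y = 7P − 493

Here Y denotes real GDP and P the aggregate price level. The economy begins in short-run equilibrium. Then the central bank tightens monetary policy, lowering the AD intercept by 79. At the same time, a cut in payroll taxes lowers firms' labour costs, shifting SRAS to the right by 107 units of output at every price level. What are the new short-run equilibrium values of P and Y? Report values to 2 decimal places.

After both shocks: AD is Y = 6234 − 5P and SRAS is Y = 7P − 386.
Setting them equal: 6620 = 12P, so P = 551.67.
Substituting into AD, Y = 3475.67.

P = 551.67, Y = 3475.67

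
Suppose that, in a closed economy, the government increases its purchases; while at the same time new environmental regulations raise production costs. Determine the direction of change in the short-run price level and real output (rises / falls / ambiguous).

Price level: rises; output: ambiguous

The first event is a positive demand shock: AD shifts right, which by itself pushes P up and Y up.
The second is an adverse supply shock: SRAS shifts left, which by itself pushes P up and Y down.
Both shocks push P up, so P rises. The two shocks push Y in opposite directions, so the effect on Y is ambiguous.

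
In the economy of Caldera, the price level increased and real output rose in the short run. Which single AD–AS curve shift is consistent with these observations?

AD shifted right

P rose and Y rose. An AD shift moves P and Y in the same direction; an SRAS shift moves them in opposite directions.
Here P and Y moved in the same direction, so the AD curve shifted.
Since Y rose, AD shifted right.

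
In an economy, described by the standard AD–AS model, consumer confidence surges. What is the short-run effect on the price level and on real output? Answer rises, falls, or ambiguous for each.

Price level: rises; output: rises

This is a positive demand shock: AD shifts right.
Moving along the upward-sloping SRAS curve, P rises and Y rises.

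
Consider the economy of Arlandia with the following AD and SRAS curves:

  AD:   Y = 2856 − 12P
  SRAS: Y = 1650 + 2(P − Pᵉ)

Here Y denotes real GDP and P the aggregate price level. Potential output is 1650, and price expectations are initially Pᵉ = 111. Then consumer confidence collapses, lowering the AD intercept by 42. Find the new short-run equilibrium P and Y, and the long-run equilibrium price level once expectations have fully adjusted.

Short run: P = 99, Y = 1626. Long run: P = 97.

AD shifts left: new AD is Y = 2814 − 12P. With Pᵉ = 111, SRAS is Y = 1428 + 2P.
Short run: 2814 − 12P = 1428 + 2P gives 1386 = 14P, so P = 99 and Y = 2814 − 12·99 = 1626.
Y = 1626 is below potential 1650; expectations adjust and SRAS shifts right until Y = 1650.
Long run: on the new AD curve, 1650 = 2814 − 12P gives P = 97.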